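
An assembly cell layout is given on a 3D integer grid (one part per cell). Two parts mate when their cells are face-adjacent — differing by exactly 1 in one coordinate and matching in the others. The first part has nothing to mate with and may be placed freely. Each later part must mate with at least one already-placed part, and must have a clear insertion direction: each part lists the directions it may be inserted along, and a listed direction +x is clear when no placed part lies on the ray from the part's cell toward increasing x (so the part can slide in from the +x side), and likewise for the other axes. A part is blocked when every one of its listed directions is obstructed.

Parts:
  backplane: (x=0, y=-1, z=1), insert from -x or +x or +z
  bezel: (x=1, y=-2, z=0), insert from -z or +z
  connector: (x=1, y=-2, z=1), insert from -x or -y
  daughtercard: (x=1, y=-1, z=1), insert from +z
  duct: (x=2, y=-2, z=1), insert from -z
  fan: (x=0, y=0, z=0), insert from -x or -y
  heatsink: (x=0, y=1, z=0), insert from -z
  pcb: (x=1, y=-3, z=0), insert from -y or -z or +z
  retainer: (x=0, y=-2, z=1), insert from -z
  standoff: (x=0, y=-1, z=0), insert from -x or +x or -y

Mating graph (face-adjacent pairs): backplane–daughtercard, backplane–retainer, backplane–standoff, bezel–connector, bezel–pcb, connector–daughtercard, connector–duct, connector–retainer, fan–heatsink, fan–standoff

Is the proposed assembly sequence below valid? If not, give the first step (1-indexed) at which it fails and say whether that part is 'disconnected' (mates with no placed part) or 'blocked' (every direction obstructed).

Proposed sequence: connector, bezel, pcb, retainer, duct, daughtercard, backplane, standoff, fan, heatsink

Valid

1. connector@(1, -2, 1) [-x clear] — {connector}
2. bezel@(1, -2, 0) [-z clear] — {bezel, connector}
3. pcb@(1, -3, 0) [-y clear] — {bezel, connector, pcb}
4. retainer@(0, -2, 1) [-z clear] — {bezel, connector, pcb, retainer}
5. duct@(2, -2, 1) [-z clear] — {bezel, connector, duct, pcb, retainer}
6. daughtercard@(1, -1, 1) [+z clear] — {bezel, connector, daughtercard, duct, pcb, retainer}
7. backplane@(0, -1, 1) [-x clear] — {backplane, bezel, connector, daughtercard, duct, pcb, retainer}
8. standoff@(0, -1, 0) [-x clear] — {backplane, bezel, connector, daughtercard, duct, pcb, retainer, standoff}
9. fan@(0, 0, 0) [-x clear] — {backplane, bezel, connector, daughtercard, duct, fan, pcb, retainer, standoff}
10. heatsink@(0, 1, 0) [-z clear] — {backplane, bezel, connector, daughtercard, duct, fan, heatsink, pcb, retainer, standoff}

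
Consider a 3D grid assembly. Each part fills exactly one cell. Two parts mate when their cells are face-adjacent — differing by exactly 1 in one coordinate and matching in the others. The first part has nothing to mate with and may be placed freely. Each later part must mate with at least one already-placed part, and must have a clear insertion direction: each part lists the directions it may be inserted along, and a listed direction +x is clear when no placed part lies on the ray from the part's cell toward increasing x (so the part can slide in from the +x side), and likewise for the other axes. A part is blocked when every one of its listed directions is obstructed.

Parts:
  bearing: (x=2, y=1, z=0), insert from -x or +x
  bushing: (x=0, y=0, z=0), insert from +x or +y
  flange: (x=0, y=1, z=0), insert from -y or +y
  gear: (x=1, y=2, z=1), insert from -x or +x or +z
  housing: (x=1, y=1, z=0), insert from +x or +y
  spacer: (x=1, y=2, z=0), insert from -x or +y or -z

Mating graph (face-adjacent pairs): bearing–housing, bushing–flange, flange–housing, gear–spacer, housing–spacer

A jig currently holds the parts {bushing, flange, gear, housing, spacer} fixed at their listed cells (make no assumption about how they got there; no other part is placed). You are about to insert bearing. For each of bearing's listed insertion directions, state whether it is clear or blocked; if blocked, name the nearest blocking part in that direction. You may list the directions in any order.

-x: nearest on ray is housing@(1, 1, 0) ⇒ blocked
+x: ray from bearing(2, 1, 0) has no placed part ⇒ clear

+x: clear; -x: blocked by housing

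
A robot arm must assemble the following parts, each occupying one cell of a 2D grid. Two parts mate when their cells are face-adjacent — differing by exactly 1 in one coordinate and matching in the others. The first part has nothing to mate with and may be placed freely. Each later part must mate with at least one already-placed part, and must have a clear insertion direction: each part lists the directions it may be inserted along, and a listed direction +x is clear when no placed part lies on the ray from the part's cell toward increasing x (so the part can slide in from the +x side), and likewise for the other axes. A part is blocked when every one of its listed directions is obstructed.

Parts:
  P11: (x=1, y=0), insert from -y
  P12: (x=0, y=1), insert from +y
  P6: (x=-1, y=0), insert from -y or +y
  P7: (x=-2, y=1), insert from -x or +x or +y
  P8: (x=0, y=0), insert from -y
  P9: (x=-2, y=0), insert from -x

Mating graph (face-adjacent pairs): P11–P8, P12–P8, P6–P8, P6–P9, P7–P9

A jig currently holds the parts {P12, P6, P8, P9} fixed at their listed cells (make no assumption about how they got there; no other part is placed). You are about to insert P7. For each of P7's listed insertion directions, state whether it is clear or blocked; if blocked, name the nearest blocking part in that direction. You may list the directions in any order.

+x: blocked by P12; +y: clear; -x: clear

-x: ray from P7(-2, 1) has no placed part ⇒ clear
+x: nearest on ray is P12@(0, 1) ⇒ blocked
+y: ray from P7(-2, 1) has no placed part ⇒ clear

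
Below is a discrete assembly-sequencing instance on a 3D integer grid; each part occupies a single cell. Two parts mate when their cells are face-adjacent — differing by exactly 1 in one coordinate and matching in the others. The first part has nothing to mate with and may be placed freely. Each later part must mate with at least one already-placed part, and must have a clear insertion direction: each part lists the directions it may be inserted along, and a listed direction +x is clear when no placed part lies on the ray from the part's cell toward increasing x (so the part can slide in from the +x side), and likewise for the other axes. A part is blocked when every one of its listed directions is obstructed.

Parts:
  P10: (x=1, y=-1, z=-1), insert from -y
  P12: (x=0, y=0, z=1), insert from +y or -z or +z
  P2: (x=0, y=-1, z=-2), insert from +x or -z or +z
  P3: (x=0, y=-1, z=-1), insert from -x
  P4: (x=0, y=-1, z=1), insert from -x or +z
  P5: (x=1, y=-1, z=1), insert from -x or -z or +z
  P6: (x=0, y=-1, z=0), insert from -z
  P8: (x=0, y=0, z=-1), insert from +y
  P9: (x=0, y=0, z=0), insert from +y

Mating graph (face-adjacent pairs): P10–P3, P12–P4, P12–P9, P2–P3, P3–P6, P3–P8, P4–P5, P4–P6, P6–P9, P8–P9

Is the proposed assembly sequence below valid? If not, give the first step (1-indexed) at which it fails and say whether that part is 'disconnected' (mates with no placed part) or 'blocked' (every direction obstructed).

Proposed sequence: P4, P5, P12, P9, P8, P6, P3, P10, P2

1. P4@(0, -1, 1) [-x clear] — {P4}
2. P5@(1, -1, 1) [-z clear] — {P4, P5}
3. P12@(0, 0, 1) [+y clear] — {P12, P4, P5}
4. P9@(0, 0, 0) [+y clear] — {P12, P4, P5, P9}
5. P8@(0, 0, -1) [+y clear] — {P12, P4, P5, P8, P9}
6. P6@(0, -1, 0) [-z clear] — {P12, P4, P5, P6, P8, P9}
7. P3@(0, -1, -1) [-x clear] — {P12, P3, P4, P5, P6, P8, P9}
8. P10@(1, -1, -1) [-y clear] — {P10, P12, P3, P4, P5, P6, P8, P9}
9. P2@(0, -1, -2) [+x clear] — {P10, P12, P2, P3, P4, P5, P6, P8, P9}

Valid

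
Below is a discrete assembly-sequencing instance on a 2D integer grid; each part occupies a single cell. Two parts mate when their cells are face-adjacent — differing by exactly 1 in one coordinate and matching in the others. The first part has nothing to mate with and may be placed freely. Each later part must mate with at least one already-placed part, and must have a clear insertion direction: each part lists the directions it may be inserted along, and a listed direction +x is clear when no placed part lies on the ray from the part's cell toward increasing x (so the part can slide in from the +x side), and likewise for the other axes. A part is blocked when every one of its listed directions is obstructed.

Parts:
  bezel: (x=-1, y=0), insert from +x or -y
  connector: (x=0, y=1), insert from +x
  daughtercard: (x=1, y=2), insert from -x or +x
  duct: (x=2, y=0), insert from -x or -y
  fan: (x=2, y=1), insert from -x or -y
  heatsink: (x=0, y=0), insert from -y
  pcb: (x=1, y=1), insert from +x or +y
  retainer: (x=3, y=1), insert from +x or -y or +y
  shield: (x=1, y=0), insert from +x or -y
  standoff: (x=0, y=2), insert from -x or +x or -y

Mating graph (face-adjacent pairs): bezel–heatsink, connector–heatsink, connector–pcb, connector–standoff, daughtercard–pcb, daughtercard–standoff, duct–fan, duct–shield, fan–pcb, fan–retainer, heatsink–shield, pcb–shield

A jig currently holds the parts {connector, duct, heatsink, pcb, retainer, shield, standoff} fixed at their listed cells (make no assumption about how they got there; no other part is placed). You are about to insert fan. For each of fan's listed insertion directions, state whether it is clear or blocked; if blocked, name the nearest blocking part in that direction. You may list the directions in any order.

-x: nearest on ray is pcb@(1, 1) ⇒ blocked
-y: nearest on ray is duct@(2, 0) ⇒ blocked

-x: blocked by pcb; -y: blocked by duct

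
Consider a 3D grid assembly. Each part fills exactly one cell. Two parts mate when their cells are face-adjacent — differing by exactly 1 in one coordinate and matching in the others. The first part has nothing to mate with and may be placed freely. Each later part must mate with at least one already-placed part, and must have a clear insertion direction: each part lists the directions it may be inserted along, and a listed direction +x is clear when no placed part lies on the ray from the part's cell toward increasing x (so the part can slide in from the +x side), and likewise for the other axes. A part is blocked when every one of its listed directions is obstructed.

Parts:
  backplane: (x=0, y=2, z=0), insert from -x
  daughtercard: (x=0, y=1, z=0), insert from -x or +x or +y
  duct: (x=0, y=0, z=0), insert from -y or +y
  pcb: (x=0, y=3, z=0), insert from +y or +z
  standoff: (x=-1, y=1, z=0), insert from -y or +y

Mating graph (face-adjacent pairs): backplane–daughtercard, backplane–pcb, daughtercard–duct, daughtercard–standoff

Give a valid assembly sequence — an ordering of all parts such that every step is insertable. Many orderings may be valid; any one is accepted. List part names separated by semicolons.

backplane; daughtercard; duct; standoff; pcb

1. backplane@(0, 2, 0) [-x clear] — {backplane}
2. daughtercard@(0, 1, 0) [-x clear] — {backplane, daughtercard}
3. duct@(0, 0, 0) [-y clear] — {backplane, daughtercard, duct}
4. standoff@(-1, 1, 0) [-y clear] — {backplane, daughtercard, duct, standoff}
5. pcb@(0, 3, 0) [+y clear] — {backplane, daughtercard, duct, pcb, standoff}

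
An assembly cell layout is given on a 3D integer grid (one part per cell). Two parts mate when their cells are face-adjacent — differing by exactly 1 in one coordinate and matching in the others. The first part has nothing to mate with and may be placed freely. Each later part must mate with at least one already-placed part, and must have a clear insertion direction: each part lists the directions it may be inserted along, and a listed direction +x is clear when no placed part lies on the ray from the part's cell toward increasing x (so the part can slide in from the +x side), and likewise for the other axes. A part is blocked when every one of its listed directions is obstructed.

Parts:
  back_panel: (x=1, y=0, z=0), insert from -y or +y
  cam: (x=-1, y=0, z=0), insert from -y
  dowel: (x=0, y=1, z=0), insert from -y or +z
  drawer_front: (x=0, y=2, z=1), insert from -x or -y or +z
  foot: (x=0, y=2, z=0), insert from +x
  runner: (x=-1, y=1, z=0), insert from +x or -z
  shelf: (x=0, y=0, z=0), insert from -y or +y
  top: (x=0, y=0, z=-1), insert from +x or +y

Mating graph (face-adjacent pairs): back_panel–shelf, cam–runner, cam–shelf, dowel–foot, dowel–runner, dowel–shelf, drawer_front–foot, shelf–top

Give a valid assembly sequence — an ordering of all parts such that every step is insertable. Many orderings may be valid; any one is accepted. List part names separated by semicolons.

1. shelf@(0, 0, 0) [-y clear] — {shelf}
2. dowel@(0, 1, 0) [+z clear] — {dowel, shelf}
3. runner@(-1, 1, 0) [-z clear] — {dowel, runner, shelf}
4. foot@(0, 2, 0) [+x clear] — {dowel, foot, runner, shelf}
5. back_panel@(1, 0, 0) [-y clear] — {back_panel, dowel, foot, runner, shelf}
6. drawer_front@(0, 2, 1) [-x clear] — {back_panel, dowel, drawer_front, foot, runner, shelf}
7. cam@(-1, 0, 0) [-y clear] — {back_panel, cam, dowel, drawer_front, foot, runner, shelf}
8. top@(0, 0, -1) [+x clear] — {back_panel, cam, dowel, drawer_front, foot, runner, shelf, top}

shelf; dowel; runner; foot; back_panel; drawer_front; cam; top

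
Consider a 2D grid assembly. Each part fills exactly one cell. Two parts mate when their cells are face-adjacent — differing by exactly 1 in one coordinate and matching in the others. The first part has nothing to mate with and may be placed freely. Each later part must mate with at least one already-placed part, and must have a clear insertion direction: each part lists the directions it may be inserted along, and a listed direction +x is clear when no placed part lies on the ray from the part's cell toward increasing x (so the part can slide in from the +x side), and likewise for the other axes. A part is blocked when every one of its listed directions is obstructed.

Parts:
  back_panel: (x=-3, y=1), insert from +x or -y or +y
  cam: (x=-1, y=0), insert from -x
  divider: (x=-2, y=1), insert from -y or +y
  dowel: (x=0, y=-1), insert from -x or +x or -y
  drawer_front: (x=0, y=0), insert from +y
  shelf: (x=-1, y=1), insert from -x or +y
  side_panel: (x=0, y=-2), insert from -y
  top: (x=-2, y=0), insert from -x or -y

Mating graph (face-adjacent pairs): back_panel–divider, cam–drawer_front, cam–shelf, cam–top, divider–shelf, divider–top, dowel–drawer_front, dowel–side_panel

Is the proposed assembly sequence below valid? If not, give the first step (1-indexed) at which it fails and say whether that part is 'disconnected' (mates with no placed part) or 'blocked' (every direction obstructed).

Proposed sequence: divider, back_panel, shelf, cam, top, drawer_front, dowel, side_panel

Valid

1. divider@(-2, 1) [-y clear] — {divider}
2. back_panel@(-3, 1) [-y clear] — {back_panel, divider}
3. shelf@(-1, 1) [+y clear] — {back_panel, divider, shelf}
4. cam@(-1, 0) [-x clear] — {back_panel, cam, divider, shelf}
5. top@(-2, 0) [-x clear] — {back_panel, cam, divider, shelf, top}
6. drawer_front@(0, 0) [+y clear] — {back_panel, cam, divider, drawer_front, shelf, top}
7. dowel@(0, -1) [-x clear] — {back_panel, cam, divider, dowel, drawer_front, shelf, top}
8. side_panel@(0, -2) [-y clear] — {back_panel, cam, divider, dowel, drawer_front, shelf, side_panel, top}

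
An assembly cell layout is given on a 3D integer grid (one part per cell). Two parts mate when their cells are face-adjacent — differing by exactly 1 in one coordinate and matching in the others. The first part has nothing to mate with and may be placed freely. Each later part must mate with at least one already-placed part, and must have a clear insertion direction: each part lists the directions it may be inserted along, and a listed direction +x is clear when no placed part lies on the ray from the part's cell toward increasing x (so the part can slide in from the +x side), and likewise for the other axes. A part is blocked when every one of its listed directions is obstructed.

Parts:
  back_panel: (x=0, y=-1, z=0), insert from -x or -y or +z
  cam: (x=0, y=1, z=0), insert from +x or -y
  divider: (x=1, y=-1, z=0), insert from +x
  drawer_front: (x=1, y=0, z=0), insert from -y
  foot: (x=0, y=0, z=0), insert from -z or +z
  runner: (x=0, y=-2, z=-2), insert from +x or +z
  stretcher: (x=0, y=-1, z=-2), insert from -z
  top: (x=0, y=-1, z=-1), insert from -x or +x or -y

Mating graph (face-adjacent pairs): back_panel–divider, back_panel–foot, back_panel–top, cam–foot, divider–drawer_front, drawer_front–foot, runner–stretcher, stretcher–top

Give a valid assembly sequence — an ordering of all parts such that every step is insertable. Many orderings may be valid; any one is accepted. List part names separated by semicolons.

1. back_panel@(0, -1, 0) [-x clear] — {back_panel}
2. top@(0, -1, -1) [-x clear] — {back_panel, top}
3. stretcher@(0, -1, -2) [-z clear] — {back_panel, stretcher, top}
4. runner@(0, -2, -2) [+x clear] — {back_panel, runner, stretcher, top}
5. foot@(0, 0, 0) [-z clear] — {back_panel, foot, runner, stretcher, top}
6. cam@(0, 1, 0) [+x clear] — {back_panel, cam, foot, runner, stretcher, top}
7. drawer_front@(1, 0, 0) [-y clear] — {back_panel, cam, drawer_front, foot, runner, stretcher, top}
8. divider@(1, -1, 0) [+x clear] — {back_panel, cam, divider, drawer_front, foot, runner, stretcher, top}

back_panel; top; stretcher; runner; foot; cam; drawer_front; divider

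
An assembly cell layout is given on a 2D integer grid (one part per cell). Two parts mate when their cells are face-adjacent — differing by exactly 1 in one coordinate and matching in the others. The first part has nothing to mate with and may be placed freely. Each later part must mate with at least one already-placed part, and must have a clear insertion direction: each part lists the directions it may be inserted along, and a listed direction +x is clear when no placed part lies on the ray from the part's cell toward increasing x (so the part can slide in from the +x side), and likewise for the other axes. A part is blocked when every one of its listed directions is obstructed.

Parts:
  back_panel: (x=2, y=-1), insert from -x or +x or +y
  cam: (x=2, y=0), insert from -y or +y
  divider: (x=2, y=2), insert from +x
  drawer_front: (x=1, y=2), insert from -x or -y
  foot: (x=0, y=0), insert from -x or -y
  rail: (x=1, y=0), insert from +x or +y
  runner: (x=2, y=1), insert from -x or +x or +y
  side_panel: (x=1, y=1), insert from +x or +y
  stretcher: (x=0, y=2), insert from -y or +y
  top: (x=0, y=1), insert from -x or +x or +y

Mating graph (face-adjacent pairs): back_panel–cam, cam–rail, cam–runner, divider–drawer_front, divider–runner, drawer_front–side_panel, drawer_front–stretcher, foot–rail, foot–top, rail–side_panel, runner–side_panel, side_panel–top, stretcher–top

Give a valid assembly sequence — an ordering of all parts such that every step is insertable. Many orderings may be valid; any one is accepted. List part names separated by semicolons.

foot; rail; side_panel; runner; drawer_front; stretcher; divider; cam; back_panel; top

1. foot@(0, 0) [-x clear] — {foot}
2. rail@(1, 0) [+x clear] — {foot, rail}
3. side_panel@(1, 1) [+x clear] — {foot, rail, side_panel}
4. runner@(2, 1) [+x clear] — {foot, rail, runner, side_panel}
5. drawer_front@(1, 2) [-x clear] — {drawer_front, foot, rail, runner, side_panel}
6. stretcher@(0, 2) [+y clear] — {drawer_front, foot, rail, runner, side_panel, stretcher}
7. divider@(2, 2) [+x clear] — {divider, drawer_front, foot, rail, runner, side_panel, stretcher}
8. cam@(2, 0) [-y clear] — {cam, divider, drawer_front, foot, rail, runner, side_panel, stretcher}
9. back_panel@(2, -1) [-x clear] — {back_panel, cam, divider, drawer_front, foot, rail, runner, side_panel, stretcher}
10. top@(0, 1) [-x clear] — {back_panel, cam, divider, drawer_front, foot, rail, runner, side_panel, stretcher, top}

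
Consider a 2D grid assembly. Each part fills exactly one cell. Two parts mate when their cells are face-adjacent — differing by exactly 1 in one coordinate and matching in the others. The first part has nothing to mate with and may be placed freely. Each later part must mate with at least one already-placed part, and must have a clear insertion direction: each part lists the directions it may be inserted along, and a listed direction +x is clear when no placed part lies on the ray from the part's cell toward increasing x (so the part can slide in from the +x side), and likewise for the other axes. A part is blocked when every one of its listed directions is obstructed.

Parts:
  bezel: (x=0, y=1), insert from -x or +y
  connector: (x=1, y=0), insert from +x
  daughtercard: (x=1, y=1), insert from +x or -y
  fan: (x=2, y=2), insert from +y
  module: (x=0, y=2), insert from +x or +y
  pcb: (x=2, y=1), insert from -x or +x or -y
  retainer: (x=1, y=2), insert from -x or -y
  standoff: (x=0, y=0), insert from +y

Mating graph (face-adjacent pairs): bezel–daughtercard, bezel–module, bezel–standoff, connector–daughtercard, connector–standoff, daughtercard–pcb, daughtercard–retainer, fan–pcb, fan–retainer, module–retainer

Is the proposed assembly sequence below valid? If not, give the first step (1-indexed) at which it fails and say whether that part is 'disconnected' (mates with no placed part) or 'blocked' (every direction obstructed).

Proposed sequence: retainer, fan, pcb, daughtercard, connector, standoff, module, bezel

Valid

1. retainer@(1, 2) [-x clear] — {retainer}
2. fan@(2, 2) [+y clear] — {fan, retainer}
3. pcb@(2, 1) [-x clear] — {fan, pcb, retainer}
4. daughtercard@(1, 1) [-y clear] — {daughtercard, fan, pcb, retainer}
5. connector@(1, 0) [+x clear] — {connector, daughtercard, fan, pcb, retainer}
6. standoff@(0, 0) [+y clear] — {connector, daughtercard, fan, pcb, retainer, standoff}
7. module@(0, 2) [+y clear] — {connector, daughtercard, fan, module, pcb, retainer, standoff}
8. bezel@(0, 1) [-x clear] — {bezel, connector, daughtercard, fan, module, pcb, retainer, standoff}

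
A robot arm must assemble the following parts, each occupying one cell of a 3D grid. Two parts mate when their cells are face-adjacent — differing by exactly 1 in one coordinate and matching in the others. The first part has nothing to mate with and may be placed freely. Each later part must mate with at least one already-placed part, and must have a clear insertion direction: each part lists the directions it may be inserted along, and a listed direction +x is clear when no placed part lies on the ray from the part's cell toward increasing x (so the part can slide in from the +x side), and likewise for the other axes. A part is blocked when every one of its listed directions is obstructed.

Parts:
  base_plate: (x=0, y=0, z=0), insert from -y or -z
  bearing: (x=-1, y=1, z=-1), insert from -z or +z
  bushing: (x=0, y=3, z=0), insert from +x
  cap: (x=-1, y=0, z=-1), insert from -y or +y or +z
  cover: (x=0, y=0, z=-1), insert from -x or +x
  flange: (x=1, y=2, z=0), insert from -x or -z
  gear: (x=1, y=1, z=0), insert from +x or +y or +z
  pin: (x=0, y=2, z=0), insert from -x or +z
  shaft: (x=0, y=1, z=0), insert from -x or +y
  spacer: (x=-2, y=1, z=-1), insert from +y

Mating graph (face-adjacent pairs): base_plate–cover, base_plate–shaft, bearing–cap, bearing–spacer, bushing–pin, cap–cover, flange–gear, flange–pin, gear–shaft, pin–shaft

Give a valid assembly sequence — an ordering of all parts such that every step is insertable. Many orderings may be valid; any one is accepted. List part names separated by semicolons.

1. base_plate@(0, 0, 0) [-y clear] — {base_plate}
2. cover@(0, 0, -1) [-x clear] — {base_plate, cover}
3. cap@(-1, 0, -1) [-y clear] — {base_plate, cap, cover}
4. bearing@(-1, 1, -1) [-z clear] — {base_plate, bearing, cap, cover}
5. spacer@(-2, 1, -1) [+y clear] — {base_plate, bearing, cap, cover, spacer}
6. shaft@(0, 1, 0) [-x clear] — {base_plate, bearing, cap, cover, shaft, spacer}
7. gear@(1, 1, 0) [+x clear] — {base_plate, bearing, cap, cover, gear, shaft, spacer}
8. pin@(0, 2, 0) [-x clear] — {base_plate, bearing, cap, cover, gear, pin, shaft, spacer}
9. bushing@(0, 3, 0) [+x clear] — {base_plate, bearing, bushing, cap, cover, gear, pin, shaft, spacer}
10. flange@(1, 2, 0) [-z clear] — {base_plate, bearing, bushing, cap, cover, flange, gear, pin, shaft, spacer}

base_plate; cover; cap; bearing; spacer; shaft; gear; pin; bushing; flange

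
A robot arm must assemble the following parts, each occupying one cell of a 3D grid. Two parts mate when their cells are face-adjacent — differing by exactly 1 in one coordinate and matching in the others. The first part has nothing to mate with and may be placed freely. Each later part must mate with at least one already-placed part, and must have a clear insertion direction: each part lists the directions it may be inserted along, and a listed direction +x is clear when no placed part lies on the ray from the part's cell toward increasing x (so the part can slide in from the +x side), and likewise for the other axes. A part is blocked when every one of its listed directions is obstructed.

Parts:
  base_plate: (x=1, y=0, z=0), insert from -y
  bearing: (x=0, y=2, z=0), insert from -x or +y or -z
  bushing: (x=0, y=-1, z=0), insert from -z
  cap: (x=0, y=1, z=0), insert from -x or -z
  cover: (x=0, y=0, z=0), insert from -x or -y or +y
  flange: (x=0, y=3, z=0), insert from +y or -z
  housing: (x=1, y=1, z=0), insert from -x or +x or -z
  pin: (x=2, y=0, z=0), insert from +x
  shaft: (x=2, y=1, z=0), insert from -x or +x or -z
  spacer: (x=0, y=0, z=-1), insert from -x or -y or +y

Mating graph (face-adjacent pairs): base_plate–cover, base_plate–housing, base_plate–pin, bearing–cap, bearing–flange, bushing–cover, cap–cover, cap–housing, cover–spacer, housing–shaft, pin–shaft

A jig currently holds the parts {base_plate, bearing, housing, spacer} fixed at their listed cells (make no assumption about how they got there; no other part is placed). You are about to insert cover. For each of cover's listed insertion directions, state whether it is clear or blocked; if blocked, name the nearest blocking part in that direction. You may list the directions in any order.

-x: ray from cover(0, 0, 0) has no placed part ⇒ clear
-y: ray from cover(0, 0, 0) has no placed part ⇒ clear
+y: nearest on ray is bearing@(0, 2, 0) ⇒ blocked

+y: blocked by bearing; -x: clear; -y: clear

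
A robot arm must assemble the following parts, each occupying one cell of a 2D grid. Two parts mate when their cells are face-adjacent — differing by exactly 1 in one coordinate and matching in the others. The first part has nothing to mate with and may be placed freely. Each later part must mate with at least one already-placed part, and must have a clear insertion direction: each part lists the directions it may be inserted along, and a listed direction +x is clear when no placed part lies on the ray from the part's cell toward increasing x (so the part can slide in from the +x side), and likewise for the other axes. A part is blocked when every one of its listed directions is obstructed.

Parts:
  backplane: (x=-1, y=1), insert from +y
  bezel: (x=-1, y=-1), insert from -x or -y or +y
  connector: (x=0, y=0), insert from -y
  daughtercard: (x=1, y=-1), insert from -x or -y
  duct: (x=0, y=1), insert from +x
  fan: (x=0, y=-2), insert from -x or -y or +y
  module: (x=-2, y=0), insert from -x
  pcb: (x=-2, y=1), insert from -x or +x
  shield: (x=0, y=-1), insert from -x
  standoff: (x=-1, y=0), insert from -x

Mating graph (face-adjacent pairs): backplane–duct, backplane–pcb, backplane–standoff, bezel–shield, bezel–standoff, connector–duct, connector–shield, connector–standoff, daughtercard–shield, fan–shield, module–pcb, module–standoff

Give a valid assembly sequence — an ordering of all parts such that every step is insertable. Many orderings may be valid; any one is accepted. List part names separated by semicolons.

pcb; backplane; duct; standoff; module; connector; shield; bezel; daughtercard; fan

1. pcb@(-2, 1) [-x clear] — {pcb}
2. backplane@(-1, 1) [+y clear] — {backplane, pcb}
3. duct@(0, 1) [+x clear] — {backplane, duct, pcb}
4. standoff@(-1, 0) [-x clear] — {backplane, duct, pcb, standoff}
5. module@(-2, 0) [-x clear] — {backplane, duct, module, pcb, standoff}
6. connector@(0, 0) [-y clear] — {backplane, connector, duct, module, pcb, standoff}
7. shield@(0, -1) [-x clear] — {backplane, connector, duct, module, pcb, shield, standoff}
8. bezel@(-1, -1) [-x clear] — {backplane, bezel, connector, duct, module, pcb, shield, standoff}
9. daughtercard@(1, -1) [-y clear] — {backplane, bezel, connector, daughtercard, duct, module, pcb, shield, standoff}
10. fan@(0, -2) [-x clear] — {backplane, bezel, connector, daughtercard, duct, fan, module, pcb, shield, standoff}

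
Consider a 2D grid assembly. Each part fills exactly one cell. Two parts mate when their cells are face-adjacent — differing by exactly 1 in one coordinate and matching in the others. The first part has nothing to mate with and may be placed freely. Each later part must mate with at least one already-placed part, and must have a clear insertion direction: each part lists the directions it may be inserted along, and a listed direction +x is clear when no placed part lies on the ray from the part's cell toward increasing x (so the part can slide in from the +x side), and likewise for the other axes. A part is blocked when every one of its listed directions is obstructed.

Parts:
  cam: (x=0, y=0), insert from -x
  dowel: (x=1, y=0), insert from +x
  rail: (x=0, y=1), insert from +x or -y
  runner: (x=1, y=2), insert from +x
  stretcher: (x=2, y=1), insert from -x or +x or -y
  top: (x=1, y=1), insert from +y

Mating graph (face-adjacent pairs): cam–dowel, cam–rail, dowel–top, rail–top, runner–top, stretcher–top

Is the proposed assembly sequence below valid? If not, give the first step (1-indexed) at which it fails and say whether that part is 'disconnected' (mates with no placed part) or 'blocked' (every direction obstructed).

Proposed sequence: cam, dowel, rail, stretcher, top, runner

Invalid at step 4 (disconnected)

1. cam@(0, 0) [-x clear] — {cam}
2. dowel@(1, 0) [+x clear] — {cam, dowel}
3. rail@(0, 1) [+x clear] — {cam, dowel, rail}
4. stretcher@(2, 1) — no placed neighbour ⇒ disconnected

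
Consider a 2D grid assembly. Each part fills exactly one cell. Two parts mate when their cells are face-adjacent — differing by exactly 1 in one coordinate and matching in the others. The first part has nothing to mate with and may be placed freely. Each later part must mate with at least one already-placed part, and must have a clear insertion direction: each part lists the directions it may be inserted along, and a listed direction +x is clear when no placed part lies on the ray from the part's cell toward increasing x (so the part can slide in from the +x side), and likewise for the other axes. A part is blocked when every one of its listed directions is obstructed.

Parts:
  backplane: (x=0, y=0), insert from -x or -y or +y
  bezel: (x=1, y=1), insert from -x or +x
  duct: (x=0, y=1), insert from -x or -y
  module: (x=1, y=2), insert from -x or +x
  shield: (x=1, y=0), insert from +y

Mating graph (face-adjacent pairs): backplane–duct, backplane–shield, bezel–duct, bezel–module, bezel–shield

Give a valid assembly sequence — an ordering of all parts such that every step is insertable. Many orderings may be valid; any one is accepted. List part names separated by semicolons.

shield; bezel; duct; backplane; module

1. shield@(1, 0) [+y clear] — {shield}
2. bezel@(1, 1) [-x clear] — {bezel, shield}
3. duct@(0, 1) [-x clear] — {bezel, duct, shield}
4. backplane@(0, 0) [-x clear] — {backplane, bezel, duct, shield}
5. module@(1, 2) [-x clear] — {backplane, bezel, duct, module, shield}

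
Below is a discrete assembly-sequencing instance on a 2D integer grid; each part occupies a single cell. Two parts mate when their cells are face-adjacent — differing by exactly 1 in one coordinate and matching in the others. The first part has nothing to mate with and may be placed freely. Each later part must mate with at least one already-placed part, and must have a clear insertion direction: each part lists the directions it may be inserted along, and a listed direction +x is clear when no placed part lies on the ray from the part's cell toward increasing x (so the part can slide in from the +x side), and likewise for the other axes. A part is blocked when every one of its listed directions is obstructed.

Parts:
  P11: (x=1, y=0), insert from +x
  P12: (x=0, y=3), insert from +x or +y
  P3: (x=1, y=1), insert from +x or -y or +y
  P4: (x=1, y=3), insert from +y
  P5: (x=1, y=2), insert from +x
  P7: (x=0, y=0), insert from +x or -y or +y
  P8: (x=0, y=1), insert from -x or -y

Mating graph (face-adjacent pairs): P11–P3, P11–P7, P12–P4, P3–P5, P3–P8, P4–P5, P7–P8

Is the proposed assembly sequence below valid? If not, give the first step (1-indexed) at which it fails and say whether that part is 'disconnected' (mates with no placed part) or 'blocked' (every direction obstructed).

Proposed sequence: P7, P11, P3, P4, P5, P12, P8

1. P7@(0, 0) [+x clear] — {P7}
2. P11@(1, 0) [+x clear] — {P11, P7}
3. P3@(1, 1) [+x clear] — {P11, P3, P7}
4. P4@(1, 3) — no placed neighbour ⇒ disconnected

Invalid at step 4 (disconnected)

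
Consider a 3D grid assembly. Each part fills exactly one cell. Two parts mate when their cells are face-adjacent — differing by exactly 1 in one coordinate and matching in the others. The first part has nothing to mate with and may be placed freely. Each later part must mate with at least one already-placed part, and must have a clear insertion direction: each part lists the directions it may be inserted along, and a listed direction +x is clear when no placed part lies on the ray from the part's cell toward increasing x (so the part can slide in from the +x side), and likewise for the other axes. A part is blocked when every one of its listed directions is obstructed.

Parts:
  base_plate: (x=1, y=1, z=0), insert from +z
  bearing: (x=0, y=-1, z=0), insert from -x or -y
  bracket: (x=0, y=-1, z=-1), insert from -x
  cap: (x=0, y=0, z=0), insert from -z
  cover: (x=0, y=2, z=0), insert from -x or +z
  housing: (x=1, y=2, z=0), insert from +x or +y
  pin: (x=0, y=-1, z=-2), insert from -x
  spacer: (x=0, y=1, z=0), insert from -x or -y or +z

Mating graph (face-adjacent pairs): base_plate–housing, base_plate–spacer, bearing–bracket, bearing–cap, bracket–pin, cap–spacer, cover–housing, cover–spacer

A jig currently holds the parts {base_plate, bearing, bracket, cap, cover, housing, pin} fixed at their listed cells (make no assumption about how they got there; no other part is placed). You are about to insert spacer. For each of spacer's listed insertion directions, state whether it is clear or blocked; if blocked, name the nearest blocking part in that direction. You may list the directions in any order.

-x: ray from spacer(0, 1, 0) has no placed part ⇒ clear
-y: nearest on ray is cap@(0, 0, 0) ⇒ blocked
+z: ray from spacer(0, 1, 0) has no placed part ⇒ clear

+z: clear; -x: clear; -y: blocked by cap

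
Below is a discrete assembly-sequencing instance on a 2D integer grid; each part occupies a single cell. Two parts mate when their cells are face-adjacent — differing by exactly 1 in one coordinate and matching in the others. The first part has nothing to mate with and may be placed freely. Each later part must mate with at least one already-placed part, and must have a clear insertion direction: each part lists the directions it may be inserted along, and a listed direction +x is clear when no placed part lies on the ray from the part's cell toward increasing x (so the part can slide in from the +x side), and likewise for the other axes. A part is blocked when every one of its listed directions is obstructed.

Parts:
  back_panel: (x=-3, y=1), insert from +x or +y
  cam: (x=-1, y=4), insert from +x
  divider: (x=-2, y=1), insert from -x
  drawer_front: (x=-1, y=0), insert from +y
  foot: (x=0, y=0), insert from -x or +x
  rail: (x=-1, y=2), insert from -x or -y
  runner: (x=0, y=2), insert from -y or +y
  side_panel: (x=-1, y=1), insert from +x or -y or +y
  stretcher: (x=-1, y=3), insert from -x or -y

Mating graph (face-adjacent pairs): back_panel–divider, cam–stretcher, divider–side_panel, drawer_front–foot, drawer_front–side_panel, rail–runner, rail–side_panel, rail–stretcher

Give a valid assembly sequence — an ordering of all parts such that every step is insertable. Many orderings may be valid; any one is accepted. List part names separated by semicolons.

1. foot@(0, 0) [-x clear] — {foot}
2. drawer_front@(-1, 0) [+y clear] — {drawer_front, foot}
3. side_panel@(-1, 1) [+x clear] — {drawer_front, foot, side_panel}
4. rail@(-1, 2) [-x clear] — {drawer_front, foot, rail, side_panel}
5. stretcher@(-1, 3) [-x clear] — {drawer_front, foot, rail, side_panel, stretcher}
6. cam@(-1, 4) [+x clear] — {cam, drawer_front, foot, rail, side_panel, stretcher}
7. runner@(0, 2) [+y clear] — {cam, drawer_front, foot, rail, runner, side_panel, stretcher}
8. divider@(-2, 1) [-x clear] — {cam, divider, drawer_front, foot, rail, runner, side_panel, stretcher}
9. back_panel@(-3, 1) [+y clear] — {back_panel, cam, divider, drawer_front, foot, rail, runner, side_panel, stretcher}

foot; drawer_front; side_panel; rail; stretcher; cam; runner; divider; back_panel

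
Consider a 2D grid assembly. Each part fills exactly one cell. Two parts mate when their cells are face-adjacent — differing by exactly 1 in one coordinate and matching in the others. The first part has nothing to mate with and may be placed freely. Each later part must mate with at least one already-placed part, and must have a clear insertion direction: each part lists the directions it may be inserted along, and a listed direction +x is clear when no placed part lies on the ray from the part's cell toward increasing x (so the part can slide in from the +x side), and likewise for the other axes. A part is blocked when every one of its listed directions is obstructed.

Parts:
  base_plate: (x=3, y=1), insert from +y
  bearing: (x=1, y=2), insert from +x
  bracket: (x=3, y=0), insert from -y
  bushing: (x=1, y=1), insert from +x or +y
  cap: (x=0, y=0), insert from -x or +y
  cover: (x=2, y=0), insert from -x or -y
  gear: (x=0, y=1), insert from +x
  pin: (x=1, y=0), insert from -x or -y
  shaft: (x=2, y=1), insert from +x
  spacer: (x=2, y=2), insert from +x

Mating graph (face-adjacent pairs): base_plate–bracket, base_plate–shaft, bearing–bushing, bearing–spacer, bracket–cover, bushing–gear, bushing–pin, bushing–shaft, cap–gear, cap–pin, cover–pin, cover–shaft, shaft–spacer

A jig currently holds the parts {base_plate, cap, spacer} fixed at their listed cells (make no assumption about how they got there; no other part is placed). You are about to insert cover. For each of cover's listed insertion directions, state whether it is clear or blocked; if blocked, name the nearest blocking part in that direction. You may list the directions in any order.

-x: blocked by cap; -y: clear

-x: nearest on ray is cap@(0, 0) ⇒ blocked
-y: ray from cover(2, 0) has no placed part ⇒ clear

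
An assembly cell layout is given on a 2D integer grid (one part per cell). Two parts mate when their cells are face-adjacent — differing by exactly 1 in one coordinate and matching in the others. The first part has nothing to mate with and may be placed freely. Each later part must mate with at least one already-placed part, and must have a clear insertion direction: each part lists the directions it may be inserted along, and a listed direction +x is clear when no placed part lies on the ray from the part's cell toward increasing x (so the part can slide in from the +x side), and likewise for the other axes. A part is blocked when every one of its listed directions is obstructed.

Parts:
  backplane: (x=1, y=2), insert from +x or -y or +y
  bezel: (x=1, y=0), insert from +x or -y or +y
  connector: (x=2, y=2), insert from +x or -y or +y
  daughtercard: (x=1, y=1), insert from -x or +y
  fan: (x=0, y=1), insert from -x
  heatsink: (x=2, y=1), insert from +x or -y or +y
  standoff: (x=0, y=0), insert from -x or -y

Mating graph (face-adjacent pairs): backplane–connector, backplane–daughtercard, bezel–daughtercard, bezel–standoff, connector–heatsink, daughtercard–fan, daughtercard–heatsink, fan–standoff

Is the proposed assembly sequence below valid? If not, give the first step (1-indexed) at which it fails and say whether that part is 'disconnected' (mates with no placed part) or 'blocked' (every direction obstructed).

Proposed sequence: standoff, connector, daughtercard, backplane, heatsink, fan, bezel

1. standoff@(0, 0) [-x clear] — {standoff}
2. connector@(2, 2) — no placed neighbour ⇒ disconnected

Invalid at step 2 (disconnected)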